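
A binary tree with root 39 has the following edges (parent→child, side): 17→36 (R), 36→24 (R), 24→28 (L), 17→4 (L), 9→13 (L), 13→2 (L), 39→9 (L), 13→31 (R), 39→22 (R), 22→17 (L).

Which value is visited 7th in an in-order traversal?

In-order visits the left subtree, then the node, then the right subtree.
At 39: go left to 9.
  At 9: go left to 13.
    At 13: go left to 2.
      2 is a leaf — visit 2.
    Visit 13.
    At 13: go right to 31.
      31 is a leaf — visit 31.
  Visit 9.
  At 9: no right child.
Visit 39.
At 39: go right to 22.
  At 22: go left to 17.
    At 17: go left to 4.
      4 is a leaf — visit 4.
    Visit 17.
    At 17: go right to 36.
      At 36: no left child.
      Visit 36.
      At 36: go right to 24.
        At 24: go left to 28.
          28 is a leaf — visit 28.
        Visit 24.
        At 24: no right child.
  Visit 22.
  At 22: no right child.
Full in-order sequence: 2, 13, 31, 9, 39, 4, 17, 36, 28, 24, 22.

17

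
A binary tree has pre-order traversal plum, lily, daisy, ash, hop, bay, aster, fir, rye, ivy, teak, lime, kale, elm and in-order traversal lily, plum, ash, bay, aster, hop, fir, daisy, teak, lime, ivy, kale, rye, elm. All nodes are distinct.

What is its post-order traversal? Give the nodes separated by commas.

The first element of pre-order is the root; it splits in-order into left and right subtrees.
Root plum: left subtree has 1 node {lily}, right has 12 {ash, bay, aster, hop, fir, daisy, teak, lime, ivy, kale, rye, elm}.
  Root daisy: left subtree has 5 nodes {ash, bay, aster, hop, fir}, right has 6 {teak, lime, ivy, kale, rye, elm}.
    Root ash: left subtree has 0 nodes { }, right has 4 {bay, aster, hop, fir}.
      Root hop: left subtree has 2 nodes {bay, aster}, right has 1 {fir}.
        Root bay: left subtree has 0 nodes { }, right has 1 {aster}.
    Root rye: left subtree has 4 nodes {teak, lime, ivy, kale}, right has 1 {elm}.
      Root ivy: left subtree has 2 nodes {teak, lime}, right has 1 {kale}.
        Root teak: left subtree has 0 nodes { }, right has 1 {lime}.

lily, aster, bay, fir, hop, ash, lime, teak, kale, ivy, elm, rye, daisy, plum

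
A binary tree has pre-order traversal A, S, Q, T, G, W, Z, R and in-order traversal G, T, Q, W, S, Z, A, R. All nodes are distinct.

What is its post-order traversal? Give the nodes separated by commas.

The first element of pre-order is the root; it splits in-order into left and right subtrees.
Root A: left subtree has 6 nodes {G, T, Q, W, S, Z}, right has 1 {R}.
  Root S: left subtree has 4 nodes {G, T, Q, W}, right has 1 {Z}.
    Root Q: left subtree has 2 nodes {G, T}, right has 1 {W}.
      Root T: left subtree has 1 node {G}, right has 0 { }.

G, T, W, Q, Z, S, R, A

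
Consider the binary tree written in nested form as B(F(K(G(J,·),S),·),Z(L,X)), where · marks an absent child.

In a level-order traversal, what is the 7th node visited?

Level-order visits nodes level by level from the root, left to right within each level.
Level 0: B
Level 1: F, Z
Level 2: K, L, X
Level 3: G, S
Level 4: J
Full level-order sequence: B, F, Z, K, L, X, G, S, J.

G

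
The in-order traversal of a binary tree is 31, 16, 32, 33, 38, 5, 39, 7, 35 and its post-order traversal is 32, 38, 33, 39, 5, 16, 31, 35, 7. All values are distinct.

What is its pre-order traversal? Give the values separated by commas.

7, 31, 16, 5, 33, 32, 38, 39, 35

The last element of post-order is the root; it splits in-order into left and right subtrees.
Root 7: left subtree has 7 nodes {31, 16, 32, 33, 38, 5, 39}, right has 1 {35}.
  Root 31: left subtree has 0 nodes { }, right has 6 {16, 32, 33, 38, 5, 39}.
    Root 16: left subtree has 0 nodes { }, right has 5 {32, 33, 38, 5, 39}.
      Root 5: left subtree has 3 nodes {32, 33, 38}, right has 1 {39}.
        Root 33: left subtree has 1 node {32}, right has 1 {38}.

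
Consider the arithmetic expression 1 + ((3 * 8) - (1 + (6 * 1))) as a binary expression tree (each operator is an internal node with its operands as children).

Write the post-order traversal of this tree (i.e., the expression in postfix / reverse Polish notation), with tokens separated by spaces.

1 3 8 * 1 6 1 * + - +

Post-order on an expression tree gives postfix notation: for each operator, emit left operand, right operand, then the operator.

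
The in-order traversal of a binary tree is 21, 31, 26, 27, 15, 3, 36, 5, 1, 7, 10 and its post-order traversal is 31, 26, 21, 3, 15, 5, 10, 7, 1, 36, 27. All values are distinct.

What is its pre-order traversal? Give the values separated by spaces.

The last element of post-order is the root; it splits in-order into left and right subtrees.
Root 27: left subtree has 3 nodes {21, 31, 26}, right has 7 {15, 3, 36, 5, 1, 7, 10}.
  Root 21: left subtree has 0 nodes { }, right has 2 {31, 26}.
    Root 26: left subtree has 1 node {31}, right has 0 { }.
  Root 36: left subtree has 2 nodes {15, 3}, right has 4 {5, 1, 7, 10}.
    Root 15: left subtree has 0 nodes { }, right has 1 {3}.
    Root 1: left subtree has 1 node {5}, right has 2 {7, 10}.
      Root 7: left subtree has 0 nodes { }, right has 1 {10}.

27 21 26 31 36 15 3 1 5 7 10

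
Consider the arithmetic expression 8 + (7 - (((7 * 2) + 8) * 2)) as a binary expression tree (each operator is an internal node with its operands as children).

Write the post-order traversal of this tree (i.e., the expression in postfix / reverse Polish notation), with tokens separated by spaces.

Post-order on an expression tree gives postfix notation: for each operator, emit left operand, right operand, then the operator.

8 7 7 2 * 8 + 2 * - +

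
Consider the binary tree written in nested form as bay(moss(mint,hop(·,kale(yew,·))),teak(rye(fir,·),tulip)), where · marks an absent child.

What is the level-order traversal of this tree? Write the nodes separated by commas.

Level-order visits nodes level by level from the root, left to right within each level.
Level 0: bay
Level 1: moss, teak
Level 2: mint, hop, rye, tulip
Level 3: kale, fir
Level 4: yew

bay, moss, teak, mint, hop, rye, tulip, kale, fir, yew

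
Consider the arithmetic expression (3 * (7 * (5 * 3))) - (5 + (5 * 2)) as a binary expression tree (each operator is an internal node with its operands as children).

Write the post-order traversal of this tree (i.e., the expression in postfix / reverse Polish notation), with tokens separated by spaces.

3 7 5 3 * * * 5 5 2 * + -

Post-order on an expression tree gives postfix notation: for each operator, emit left operand, right operand, then the operator.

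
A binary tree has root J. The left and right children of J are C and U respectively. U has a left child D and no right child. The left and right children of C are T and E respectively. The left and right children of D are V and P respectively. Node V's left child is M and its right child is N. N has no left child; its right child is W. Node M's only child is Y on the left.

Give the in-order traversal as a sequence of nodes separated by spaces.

In-order visits the left subtree, then the node, then the right subtree.
At J: go left to C.
  At C: go left to T.
    T is a leaf — visit T.
  Visit C.
  At C: go right to E.
    E is a leaf — visit E.
Visit J.
At J: go right to U.
  At U: go left to D.
    At D: go left to V.
      At V: go left to M.
        At M: go left to Y.
          Y is a leaf — visit Y.
        Visit M.
        At M: no right child.
      Visit V.
      At V: go right to N.
        At N: no left child.
        Visit N.
        At N: go right to W.
          W is a leaf — visit W.
    Visit D.
    At D: go right to P.
      P is a leaf — visit P.
  Visit U.
  At U: no right child.

T C E J Y M V N W D P U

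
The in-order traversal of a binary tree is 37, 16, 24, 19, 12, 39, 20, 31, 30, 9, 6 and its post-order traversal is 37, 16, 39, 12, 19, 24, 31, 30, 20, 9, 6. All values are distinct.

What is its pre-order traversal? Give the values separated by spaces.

The last element of post-order is the root; it splits in-order into left and right subtrees.
Root 6: left subtree has 10 nodes {37, 16, 24, 19, 12, 39, 20, 31, 30, 9}, right has 0 { }.
  Root 9: left subtree has 9 nodes {37, 16, 24, 19, 12, 39, 20, 31, 30}, right has 0 { }.
    Root 20: left subtree has 6 nodes {37, 16, 24, 19, 12, 39}, right has 2 {31, 30}.
      Root 24: left subtree has 2 nodes {37, 16}, right has 3 {19, 12, 39}.
        Root 16: left subtree has 1 node {37}, right has 0 { }.
        Root 19: left subtree has 0 nodes { }, right has 2 {12, 39}.
          Root 12: left subtree has 0 nodes { }, right has 1 {39}.
      Root 30: left subtree has 1 node {31}, right has 0 { }.

6 9 20 24 16 37 19 12 39 30 31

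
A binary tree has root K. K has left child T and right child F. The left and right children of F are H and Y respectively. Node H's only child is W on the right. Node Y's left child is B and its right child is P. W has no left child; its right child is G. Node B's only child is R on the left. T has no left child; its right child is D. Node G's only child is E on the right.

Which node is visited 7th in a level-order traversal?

Level-order visits nodes level by level from the root, left to right within each level.
Level 0: K
Level 1: T, F
Level 2: D, H, Y
Level 3: W, B, P
Level 4: G, R
Level 5: E
Full level-order sequence: K, T, F, D, H, Y, W, B, P, G, R, E.

W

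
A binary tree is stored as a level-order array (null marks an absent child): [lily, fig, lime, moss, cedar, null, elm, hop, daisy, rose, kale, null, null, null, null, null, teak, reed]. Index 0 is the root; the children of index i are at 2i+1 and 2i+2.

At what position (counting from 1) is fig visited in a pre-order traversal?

Pre-order visits the node, then its left subtree, then its right subtree.
Visit lily.
At lily: go left to fig.
  Visit fig.
  At fig: go left to moss.
    Visit moss.
    At moss: go left to hop.
      Visit hop.
      At hop: no left child.
      At hop: go right to teak.
        teak is a leaf — visit teak.
    At moss: go right to daisy.
      Visit daisy.
      At daisy: go left to reed.
        reed is a leaf — visit reed.
      At daisy: no right child.
  At fig: go right to cedar.
    Visit cedar.
    At cedar: go left to rose.
      rose is a leaf — visit rose.
    At cedar: go right to kale.
      kale is a leaf — visit kale.
At lily: go right to lime.
  Visit lime.
  At lime: no left child.
  At lime: go right to elm.
    elm is a leaf — visit elm.
Full pre-order sequence: lily, fig, moss, hop, teak, daisy, reed, cedar, rose, kale, lime, elm.

2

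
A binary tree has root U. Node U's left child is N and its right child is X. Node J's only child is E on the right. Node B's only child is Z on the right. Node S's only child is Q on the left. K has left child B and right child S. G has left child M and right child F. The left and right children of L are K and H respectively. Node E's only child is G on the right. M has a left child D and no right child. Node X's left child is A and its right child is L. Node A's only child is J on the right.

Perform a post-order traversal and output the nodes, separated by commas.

N, D, M, F, G, E, J, A, Z, B, Q, S, K, H, L, X, U

Post-order visits the left subtree, then the right subtree, then the node.
At U: go left to N.
  N is a leaf — visit N.
At U: go right to X.
  At X: go left to A.
    At A: no left child.
    At A: go right to J.
      At J: no left child.
      At J: go right to E.
        At E: no left child.
        At E: go right to G.
          At G: go left to M.
            At M: go left to D.
              D is a leaf — visit D.
            At M: no right child.
            Visit M.
          At G: go right to F.
            F is a leaf — visit F.
          Visit G.
        Visit E.
      Visit J.
    Visit A.
  At X: go right to L.
    At L: go left to K.
      At K: go left to B.
        At B: no left child.
        At B: go right to Z.
          Z is a leaf — visit Z.
        Visit B.
      At K: go right to S.
        At S: go left to Q.
          Q is a leaf — visit Q.
        At S: no right child.
        Visit S.
      Visit K.
    At L: go right to H.
      H is a leaf — visit H.
    Visit L.
  Visit X.
Visit U.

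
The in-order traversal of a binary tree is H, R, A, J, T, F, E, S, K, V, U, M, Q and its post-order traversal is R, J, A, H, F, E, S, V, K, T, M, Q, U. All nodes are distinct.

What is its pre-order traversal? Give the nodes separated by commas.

The last element of post-order is the root; it splits in-order into left and right subtrees.
Root U: left subtree has 10 nodes {H, R, A, J, T, F, E, S, K, V}, right has 2 {M, Q}.
  Root T: left subtree has 4 nodes {H, R, A, J}, right has 5 {F, E, S, K, V}.
    Root H: left subtree has 0 nodes { }, right has 3 {R, A, J}.
      Root A: left subtree has 1 node {R}, right has 1 {J}.
    Root K: left subtree has 3 nodes {F, E, S}, right has 1 {V}.
      Root S: left subtree has 2 nodes {F, E}, right has 0 { }.
        Root E: left subtree has 1 node {F}, right has 0 { }.
  Root Q: left subtree has 1 node {M}, right has 0 { }.

U, T, H, A, R, J, K, S, E, F, V, Q, M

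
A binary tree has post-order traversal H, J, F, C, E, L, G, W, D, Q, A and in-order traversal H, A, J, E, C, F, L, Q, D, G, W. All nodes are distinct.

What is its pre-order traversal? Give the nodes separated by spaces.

The last element of post-order is the root; it splits in-order into left and right subtrees.
Root A: left subtree has 1 node {H}, right has 9 {J, E, C, F, L, Q, D, G, W}.
  Root Q: left subtree has 5 nodes {J, E, C, F, L}, right has 3 {D, G, W}.
    Root L: left subtree has 4 nodes {J, E, C, F}, right has 0 { }.
      Root E: left subtree has 1 node {J}, right has 2 {C, F}.
        Root C: left subtree has 0 nodes { }, right has 1 {F}.
    Root D: left subtree has 0 nodes { }, right has 2 {G, W}.
      Root W: left subtree has 1 node {G}, right has 0 { }.

A H Q L E J C F D W G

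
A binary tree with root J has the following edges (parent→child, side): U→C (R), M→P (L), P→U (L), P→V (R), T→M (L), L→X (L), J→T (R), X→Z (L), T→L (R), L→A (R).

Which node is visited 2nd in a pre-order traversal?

Pre-order visits the node, then its left subtree, then its right subtree.
Visit J.
At J: no left child.
At J: go right to T.
  Visit T.
  At T: go left to M.
    Visit M.
    At M: go left to P.
      Visit P.
      At P: go left to U.
        Visit U.
        At U: no left child.
        At U: go right to C.
          C is a leaf — visit C.
      At P: go right to V.
        V is a leaf — visit V.
    At M: no right child.
  At T: go right to L.
    Visit L.
    At L: go left to X.
      Visit X.
      At X: go left to Z.
        Z is a leaf — visit Z.
      At X: no right child.
    At L: go right to A.
      A is a leaf — visit A.
Full pre-order sequence: J, T, M, P, U, C, V, L, X, Z, A.

T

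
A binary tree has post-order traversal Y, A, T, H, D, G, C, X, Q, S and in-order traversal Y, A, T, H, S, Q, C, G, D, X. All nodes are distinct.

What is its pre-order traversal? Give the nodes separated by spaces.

The last element of post-order is the root; it splits in-order into left and right subtrees.
Root S: left subtree has 4 nodes {Y, A, T, H}, right has 5 {Q, C, G, D, X}.
  Root H: left subtree has 3 nodes {Y, A, T}, right has 0 { }.
    Root T: left subtree has 2 nodes {Y, A}, right has 0 { }.
      Root A: left subtree has 1 node {Y}, right has 0 { }.
  Root Q: left subtree has 0 nodes { }, right has 4 {C, G, D, X}.
    Root X: left subtree has 3 nodes {C, G, D}, right has 0 { }.
      Root C: left subtree has 0 nodes { }, right has 2 {G, D}.
        Root G: left subtree has 0 nodes { }, right has 1 {D}.

S H T A Y Q X C G D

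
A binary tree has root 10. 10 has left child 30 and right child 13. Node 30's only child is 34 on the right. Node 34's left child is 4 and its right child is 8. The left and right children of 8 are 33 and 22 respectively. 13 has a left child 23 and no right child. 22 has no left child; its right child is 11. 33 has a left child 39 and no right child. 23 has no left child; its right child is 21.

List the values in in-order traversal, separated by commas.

30, 4, 34, 39, 33, 8, 22, 11, 10, 23, 21, 13

In-order visits the left subtree, then the node, then the right subtree.
At 10: go left to 30.
  At 30: no left child.
  Visit 30.
  At 30: go right to 34.
    At 34: go left to 4.
      4 is a leaf — visit 4.
    Visit 34.
    At 34: go right to 8.
      At 8: go left to 33.
        At 33: go left to 39.
          39 is a leaf — visit 39.
        Visit 33.
        At 33: no right child.
      Visit 8.
      At 8: go right to 22.
        At 22: no left child.
        Visit 22.
        At 22: go right to 11.
          11 is a leaf — visit 11.
Visit 10.
At 10: go right to 13.
  At 13: go left to 23.
    At 23: no left child.
    Visit 23.
    At 23: go right to 21.
      21 is a leaf — visit 21.
  Visit 13.
  At 13: no right child.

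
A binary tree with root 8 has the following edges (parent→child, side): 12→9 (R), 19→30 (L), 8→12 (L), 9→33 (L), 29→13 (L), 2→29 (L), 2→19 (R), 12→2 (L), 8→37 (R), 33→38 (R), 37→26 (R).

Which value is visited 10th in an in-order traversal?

8

In-order visits the left subtree, then the node, then the right subtree.
At 8: go left to 12.
  At 12: go left to 2.
    At 2: go left to 29.
      At 29: go left to 13.
        13 is a leaf — visit 13.
      Visit 29.
      At 29: no right child.
    Visit 2.
    At 2: go right to 19.
      At 19: go left to 30.
        30 is a leaf — visit 30.
      Visit 19.
      At 19: no right child.
  Visit 12.
  At 12: go right to 9.
    At 9: go left to 33.
      At 33: no left child.
      Visit 33.
      At 33: go right to 38.
        38 is a leaf — visit 38.
    Visit 9.
    At 9: no right child.
Visit 8.
At 8: go right to 37.
  At 37: no left child.
  Visit 37.
  At 37: go right to 26.
    26 is a leaf — visit 26.
Full in-order sequence: 13, 29, 2, 30, 19, 12, 33, 38, 9, 8, 37, 26.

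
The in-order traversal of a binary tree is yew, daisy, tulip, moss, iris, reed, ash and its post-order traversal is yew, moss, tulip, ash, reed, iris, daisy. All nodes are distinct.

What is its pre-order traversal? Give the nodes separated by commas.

daisy, yew, iris, tulip, moss, reed, ash

The last element of post-order is the root; it splits in-order into left and right subtrees.
Root daisy: left subtree has 1 node {yew}, right has 5 {tulip, moss, iris, reed, ash}.
  Root iris: left subtree has 2 nodes {tulip, moss}, right has 2 {reed, ash}.
    Root tulip: left subtree has 0 nodes { }, right has 1 {moss}.
    Root reed: left subtree has 0 nodes { }, right has 1 {ash}.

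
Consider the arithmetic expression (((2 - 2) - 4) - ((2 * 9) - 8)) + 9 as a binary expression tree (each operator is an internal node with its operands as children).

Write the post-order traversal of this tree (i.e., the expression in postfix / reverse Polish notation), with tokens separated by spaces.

2 2 - 4 - 2 9 * 8 - - 9 +

Post-order on an expression tree gives postfix notation: for each operator, emit left operand, right operand, then the operator.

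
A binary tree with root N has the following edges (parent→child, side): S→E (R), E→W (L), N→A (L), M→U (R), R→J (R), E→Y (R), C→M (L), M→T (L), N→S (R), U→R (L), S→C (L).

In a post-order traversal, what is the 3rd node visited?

J

Post-order visits the left subtree, then the right subtree, then the node.
At N: go left to A.
  A is a leaf — visit A.
At N: go right to S.
  At S: go left to C.
    At C: go left to M.
      At M: go left to T.
        T is a leaf — visit T.
      At M: go right to U.
        At U: go left to R.
          At R: no left child.
          At R: go right to J.
            J is a leaf — visit J.
          Visit R.
        At U: no right child.
        Visit U.
      Visit M.
    At C: no right child.
    Visit C.
  At S: go right to E.
    At E: go left to W.
      W is a leaf — visit W.
    At E: go right to Y.
      Y is a leaf — visit Y.
    Visit E.
  Visit S.
Visit N.
Full post-order sequence: A, T, J, R, U, M, C, W, Y, E, S, N.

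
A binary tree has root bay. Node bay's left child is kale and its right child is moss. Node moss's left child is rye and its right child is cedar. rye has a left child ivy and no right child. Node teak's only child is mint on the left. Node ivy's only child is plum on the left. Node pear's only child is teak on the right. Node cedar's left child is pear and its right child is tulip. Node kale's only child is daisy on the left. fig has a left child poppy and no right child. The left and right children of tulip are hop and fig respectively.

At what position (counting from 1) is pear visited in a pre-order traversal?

Pre-order visits the node, then its left subtree, then its right subtree.
Visit bay.
At bay: go left to kale.
  Visit kale.
  At kale: go left to daisy.
    daisy is a leaf — visit daisy.
  At kale: no right child.
At bay: go right to moss.
  Visit moss.
  At moss: go left to rye.
    Visit rye.
    At rye: go left to ivy.
      Visit ivy.
      At ivy: go left to plum.
        plum is a leaf — visit plum.
      At ivy: no right child.
    At rye: no right child.
  At moss: go right to cedar.
    Visit cedar.
    At cedar: go left to pear.
      Visit pear.
      At pear: no left child.
      At pear: go right to teak.
        Visit teak.
        At teak: go left to mint.
          mint is a leaf — visit mint.
        At teak: no right child.
    At cedar: go right to tulip.
      Visit tulip.
      At tulip: go left to hop.
        hop is a leaf — visit hop.
      At tulip: go right to fig.
        Visit fig.
        At fig: go left to poppy.
          poppy is a leaf — visit poppy.
        At fig: no right child.
Full pre-order sequence: bay, kale, daisy, moss, rye, ivy, plum, cedar, pear, teak, mint, tulip, hop, fig, poppy.

9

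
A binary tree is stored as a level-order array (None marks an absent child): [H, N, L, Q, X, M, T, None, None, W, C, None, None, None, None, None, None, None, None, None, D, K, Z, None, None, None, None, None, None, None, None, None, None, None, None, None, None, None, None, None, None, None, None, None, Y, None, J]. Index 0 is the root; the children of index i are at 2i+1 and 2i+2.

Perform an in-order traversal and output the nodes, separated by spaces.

Q N W D X K Y C Z J H M L T

In-order visits the left subtree, then the node, then the right subtree.
At H: go left to N.
  At N: go left to Q.
    Q is a leaf — visit Q.
  Visit N.
  At N: go right to X.
    At X: go left to W.
      At W: no left child.
      Visit W.
      At W: go right to D.
        D is a leaf — visit D.
    Visit X.
    At X: go right to C.
      At C: go left to K.
        At K: no left child.
        Visit K.
        At K: go right to Y.
          Y is a leaf — visit Y.
      Visit C.
      At C: go right to Z.
        At Z: no left child.
        Visit Z.
        At Z: go right to J.
          J is a leaf — visit J.
Visit H.
At H: go right to L.
  At L: go left to M.
    M is a leaf — visit M.
  Visit L.
  At L: go right to T.
    T is a leaf — visit T.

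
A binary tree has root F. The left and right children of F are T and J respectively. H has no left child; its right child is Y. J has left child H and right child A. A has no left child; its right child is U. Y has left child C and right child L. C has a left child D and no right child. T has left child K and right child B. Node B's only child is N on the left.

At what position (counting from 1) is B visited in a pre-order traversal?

4

Pre-order visits the node, then its left subtree, then its right subtree.
Visit F.
At F: go left to T.
  Visit T.
  At T: go left to K.
    K is a leaf — visit K.
  At T: go right to B.
    Visit B.
    At B: go left to N.
      N is a leaf — visit N.
    At B: no right child.
At F: go right to J.
  Visit J.
  At J: go left to H.
    Visit H.
    At H: no left child.
    At H: go right to Y.
      Visit Y.
      At Y: go left to C.
        Visit C.
        At C: go left to D.
          D is a leaf — visit D.
        At C: no right child.
      At Y: go right to L.
        L is a leaf — visit L.
  At J: go right to A.
    Visit A.
    At A: no left child.
    At A: go right to U.
      U is a leaf — visit U.
Full pre-order sequence: F, T, K, B, N, J, H, Y, C, D, L, A, U.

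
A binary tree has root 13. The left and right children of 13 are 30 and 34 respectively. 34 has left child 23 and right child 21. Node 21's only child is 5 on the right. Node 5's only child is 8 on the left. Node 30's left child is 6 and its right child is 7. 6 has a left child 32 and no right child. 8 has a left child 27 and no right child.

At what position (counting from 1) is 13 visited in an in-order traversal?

5

In-order visits the left subtree, then the node, then the right subtree.
At 13: go left to 30.
  At 30: go left to 6.
    At 6: go left to 32.
      32 is a leaf — visit 32.
    Visit 6.
    At 6: no right child.
  Visit 30.
  At 30: go right to 7.
    7 is a leaf — visit 7.
Visit 13.
At 13: go right to 34.
  At 34: go left to 23.
    23 is a leaf — visit 23.
  Visit 34.
  At 34: go right to 21.
    At 21: no left child.
    Visit 21.
    At 21: go right to 5.
      At 5: go left to 8.
        At 8: go left to 27.
          27 is a leaf — visit 27.
        Visit 8.
        At 8: no right child.
      Visit 5.
      At 5: no right child.
Full in-order sequence: 32, 6, 30, 7, 13, 23, 34, 21, 27, 8, 5.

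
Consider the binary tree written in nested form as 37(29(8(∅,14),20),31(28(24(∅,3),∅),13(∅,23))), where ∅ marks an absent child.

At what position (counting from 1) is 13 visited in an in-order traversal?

In-order visits the left subtree, then the node, then the right subtree.
At 37: go left to 29.
  At 29: go left to 8.
    At 8: no left child.
    Visit 8.
    At 8: go right to 14.
      14 is a leaf — visit 14.
  Visit 29.
  At 29: go right to 20.
    20 is a leaf — visit 20.
Visit 37.
At 37: go right to 31.
  At 31: go left to 28.
    At 28: go left to 24.
      At 24: no left child.
      Visit 24.
      At 24: go right to 3.
        3 is a leaf — visit 3.
    Visit 28.
    At 28: no right child.
  Visit 31.
  At 31: go right to 13.
    At 13: no left child.
    Visit 13.
    At 13: go right to 23.
      23 is a leaf — visit 23.
Full in-order sequence: 8, 14, 29, 20, 37, 24, 3, 28, 31, 13, 23.

10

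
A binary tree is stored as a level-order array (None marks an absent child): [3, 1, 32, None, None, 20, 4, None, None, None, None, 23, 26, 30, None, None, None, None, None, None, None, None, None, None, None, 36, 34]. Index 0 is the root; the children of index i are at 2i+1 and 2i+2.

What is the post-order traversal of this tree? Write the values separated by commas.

1, 23, 36, 34, 26, 20, 30, 4, 32, 3

Post-order visits the left subtree, then the right subtree, then the node.
At 3: go left to 1.
  1 is a leaf — visit 1.
At 3: go right to 32.
  At 32: go left to 20.
    At 20: go left to 23.
      23 is a leaf — visit 23.
    At 20: go right to 26.
      At 26: go left to 36.
        36 is a leaf — visit 36.
      At 26: go right to 34.
        34 is a leaf — visit 34.
      Visit 26.
    Visit 20.
  At 32: go right to 4.
    At 4: go left to 30.
      30 is a leaf — visit 30.
    At 4: no right child.
    Visit 4.
  Visit 32.
Visit 3.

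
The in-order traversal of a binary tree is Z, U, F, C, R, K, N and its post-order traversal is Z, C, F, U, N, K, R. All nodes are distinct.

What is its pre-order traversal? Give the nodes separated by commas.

R, U, Z, F, C, K, N

The last element of post-order is the root; it splits in-order into left and right subtrees.
Root R: left subtree has 4 nodes {Z, U, F, C}, right has 2 {K, N}.
  Root U: left subtree has 1 node {Z}, right has 2 {F, C}.
    Root F: left subtree has 0 nodes { }, right has 1 {C}.
  Root K: left subtree has 0 nodes { }, right has 1 {N}.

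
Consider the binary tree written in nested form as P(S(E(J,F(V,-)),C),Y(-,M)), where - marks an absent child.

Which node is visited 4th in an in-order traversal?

F

In-order visits the left subtree, then the node, then the right subtree.
At P: go left to S.
  At S: go left to E.
    At E: go left to J.
      J is a leaf — visit J.
    Visit E.
    At E: go right to F.
      At F: go left to V.
        V is a leaf — visit V.
      Visit F.
      At F: no right child.
  Visit S.
  At S: go right to C.
    C is a leaf — visit C.
Visit P.
At P: go right to Y.
  At Y: no left child.
  Visit Y.
  At Y: go right to M.
    M is a leaf — visit M.
Full in-order sequence: J, E, V, F, S, C, P, Y, M.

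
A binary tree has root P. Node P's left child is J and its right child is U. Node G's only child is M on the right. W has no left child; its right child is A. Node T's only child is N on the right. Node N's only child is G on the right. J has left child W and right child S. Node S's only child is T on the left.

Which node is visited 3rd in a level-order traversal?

Level-order visits nodes level by level from the root, left to right within each level.
Level 0: P
Level 1: J, U
Level 2: W, S
Level 3: A, T
Level 4: N
Level 5: G
Level 6: M
Full level-order sequence: P, J, U, W, S, A, T, N, G, M.

U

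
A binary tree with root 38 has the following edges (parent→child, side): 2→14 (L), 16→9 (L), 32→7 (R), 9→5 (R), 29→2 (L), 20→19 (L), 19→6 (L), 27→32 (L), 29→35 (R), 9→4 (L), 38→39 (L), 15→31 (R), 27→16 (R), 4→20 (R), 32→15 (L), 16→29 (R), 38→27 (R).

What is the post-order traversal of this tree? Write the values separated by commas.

39, 31, 15, 7, 32, 6, 19, 20, 4, 5, 9, 14, 2, 35, 29, 16, 27, 38

Post-order visits the left subtree, then the right subtree, then the node.
At 38: go left to 39.
  39 is a leaf — visit 39.
At 38: go right to 27.
  At 27: go left to 32.
    At 32: go left to 15.
      At 15: no left child.
      At 15: go right to 31.
        31 is a leaf — visit 31.
      Visit 15.
    At 32: go right to 7.
      7 is a leaf — visit 7.
    Visit 32.
  At 27: go right to 16.
    At 16: go left to 9.
      At 9: go left to 4.
        At 4: no left child.
        At 4: go right to 20.
          At 20: go left to 19.
            At 19: go left to 6.
              6 is a leaf — visit 6.
            At 19: no right child.
            Visit 19.
          At 20: no right child.
          Visit 20.
        Visit 4.
      At 9: go right to 5.
        5 is a leaf — visit 5.
      Visit 9.
    At 16: go right to 29.
      At 29: go left to 2.
        At 2: go left to 14.
          14 is a leaf — visit 14.
        At 2: no right child.
        Visit 2.
      At 29: go right to 35.
        35 is a leaf — visit 35.
      Visit 29.
    Visit 16.
  Visit 27.
Visit 38.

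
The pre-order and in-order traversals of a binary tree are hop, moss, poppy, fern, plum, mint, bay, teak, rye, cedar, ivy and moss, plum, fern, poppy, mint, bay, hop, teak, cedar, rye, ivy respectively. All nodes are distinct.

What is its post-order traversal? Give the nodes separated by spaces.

The first element of pre-order is the root; it splits in-order into left and right subtrees.
Root hop: left subtree has 6 nodes {moss, plum, fern, poppy, mint, bay}, right has 4 {teak, cedar, rye, ivy}.
  Root moss: left subtree has 0 nodes { }, right has 5 {plum, fern, poppy, mint, bay}.
    Root poppy: left subtree has 2 nodes {plum, fern}, right has 2 {mint, bay}.
      Root fern: left subtree has 1 node {plum}, right has 0 { }.
      Root mint: left subtree has 0 nodes { }, right has 1 {bay}.
  Root teak: left subtree has 0 nodes { }, right has 3 {cedar, rye, ivy}.
    Root rye: left subtree has 1 node {cedar}, right has 1 {ivy}.

plum fern bay mint poppy moss cedar ivy rye teak hop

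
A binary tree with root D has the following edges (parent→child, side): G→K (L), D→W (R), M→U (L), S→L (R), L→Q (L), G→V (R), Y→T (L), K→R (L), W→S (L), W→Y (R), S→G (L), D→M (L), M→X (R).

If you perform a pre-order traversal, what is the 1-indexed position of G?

7

Pre-order visits the node, then its left subtree, then its right subtree.
Visit D.
At D: go left to M.
  Visit M.
  At M: go left to U.
    U is a leaf — visit U.
  At M: go right to X.
    X is a leaf — visit X.
At D: go right to W.
  Visit W.
  At W: go left to S.
    Visit S.
    At S: go left to G.
      Visit G.
      At G: go left to K.
        Visit K.
        At K: go left to R.
          R is a leaf — visit R.
        At K: no right child.
      At G: go right to V.
        V is a leaf — visit V.
    At S: go right to L.
      Visit L.
      At L: go left to Q.
        Q is a leaf — visit Q.
      At L: no right child.
  At W: go right to Y.
    Visit Y.
    At Y: go left to T.
      T is a leaf — visit T.
    At Y: no right child.
Full pre-order sequence: D, M, U, X, W, S, G, K, R, V, L, Q, Y, T.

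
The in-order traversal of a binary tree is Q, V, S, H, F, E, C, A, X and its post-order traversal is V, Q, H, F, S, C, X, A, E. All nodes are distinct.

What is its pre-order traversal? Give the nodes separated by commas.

The last element of post-order is the root; it splits in-order into left and right subtrees.
Root E: left subtree has 5 nodes {Q, V, S, H, F}, right has 3 {C, A, X}.
  Root S: left subtree has 2 nodes {Q, V}, right has 2 {H, F}.
    Root Q: left subtree has 0 nodes { }, right has 1 {V}.
    Root F: left subtree has 1 node {H}, right has 0 { }.
  Root A: left subtree has 1 node {C}, right has 1 {X}.

E, S, Q, V, F, H, A, C, X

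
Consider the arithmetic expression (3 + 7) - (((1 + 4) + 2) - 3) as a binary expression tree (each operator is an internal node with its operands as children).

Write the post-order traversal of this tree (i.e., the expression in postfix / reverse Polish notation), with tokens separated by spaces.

3 7 + 1 4 + 2 + 3 - -

Post-order on an expression tree gives postfix notation: for each operator, emit left operand, right operand, then the operator.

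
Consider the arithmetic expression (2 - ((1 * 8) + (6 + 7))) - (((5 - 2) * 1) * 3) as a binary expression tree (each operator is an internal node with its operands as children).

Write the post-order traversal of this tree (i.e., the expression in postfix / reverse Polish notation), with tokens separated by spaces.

2 1 8 * 6 7 + + - 5 2 - 1 * 3 * -

Post-order on an expression tree gives postfix notation: for each operator, emit left operand, right operand, then the operator.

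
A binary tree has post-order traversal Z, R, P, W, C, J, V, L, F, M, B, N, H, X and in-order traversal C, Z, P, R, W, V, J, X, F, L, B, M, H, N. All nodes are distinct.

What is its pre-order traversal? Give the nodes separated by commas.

The last element of post-order is the root; it splits in-order into left and right subtrees.
Root X: left subtree has 7 nodes {C, Z, P, R, W, V, J}, right has 6 {F, L, B, M, H, N}.
  Root V: left subtree has 5 nodes {C, Z, P, R, W}, right has 1 {J}.
    Root C: left subtree has 0 nodes { }, right has 4 {Z, P, R, W}.
      Root W: left subtree has 3 nodes {Z, P, R}, right has 0 { }.
        Root P: left subtree has 1 node {Z}, right has 1 {R}.
  Root H: left subtree has 4 nodes {F, L, B, M}, right has 1 {N}.
    Root B: left subtree has 2 nodes {F, L}, right has 1 {M}.
      Root F: left subtree has 0 nodes { }, right has 1 {L}.

X, V, C, W, P, Z, R, J, H, B, F, L, M, N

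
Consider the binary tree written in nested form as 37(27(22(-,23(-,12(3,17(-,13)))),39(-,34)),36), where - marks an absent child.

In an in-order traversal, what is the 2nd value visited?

23

In-order visits the left subtree, then the node, then the right subtree.
At 37: go left to 27.
  At 27: go left to 22.
    At 22: no left child.
    Visit 22.
    At 22: go right to 23.
      At 23: no left child.
      Visit 23.
      At 23: go right to 12.
        At 12: go left to 3.
          3 is a leaf — visit 3.
        Visit 12.
        At 12: go right to 17.
          At 17: no left child.
          Visit 17.
          At 17: go right to 13.
            13 is a leaf — visit 13.
  Visit 27.
  At 27: go right to 39.
    At 39: no left child.
    Visit 39.
    At 39: go right to 34.
      34 is a leaf — visit 34.
Visit 37.
At 37: go right to 36.
  36 is a leaf — visit 36.
Full in-order sequence: 22, 23, 3, 12, 17, 13, 27, 39, 34, 37, 36.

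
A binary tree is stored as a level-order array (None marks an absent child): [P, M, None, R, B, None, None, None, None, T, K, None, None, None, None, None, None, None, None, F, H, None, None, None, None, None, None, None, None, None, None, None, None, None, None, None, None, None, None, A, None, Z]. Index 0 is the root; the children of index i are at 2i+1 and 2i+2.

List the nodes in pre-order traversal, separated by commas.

P, M, R, B, T, F, A, H, Z, K

Pre-order visits the node, then its left subtree, then its right subtree.
Visit P.
At P: go left to M.
  Visit M.
  At M: go left to R.
    R is a leaf — visit R.
  At M: go right to B.
    Visit B.
    At B: go left to T.
      Visit T.
      At T: go left to F.
        Visit F.
        At F: go left to A.
          A is a leaf — visit A.
        At F: no right child.
      At T: go right to H.
        Visit H.
        At H: go left to Z.
          Z is a leaf — visit Z.
        At H: no right child.
    At B: go right to K.
      K is a leaf — visit K.
At P: no right child.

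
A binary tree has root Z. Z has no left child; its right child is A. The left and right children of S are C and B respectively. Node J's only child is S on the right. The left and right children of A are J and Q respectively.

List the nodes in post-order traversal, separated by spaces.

Post-order visits the left subtree, then the right subtree, then the node.
At Z: no left child.
At Z: go right to A.
  At A: go left to J.
    At J: no left child.
    At J: go right to S.
      At S: go left to C.
        C is a leaf — visit C.
      At S: go right to B.
        B is a leaf — visit B.
      Visit S.
    Visit J.
  At A: go right to Q.
    Q is a leaf — visit Q.
  Visit A.
Visit Z.

C B S J Q A Z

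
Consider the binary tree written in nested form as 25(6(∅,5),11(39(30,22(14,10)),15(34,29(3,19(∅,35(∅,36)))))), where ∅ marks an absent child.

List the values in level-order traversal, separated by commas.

Level-order visits nodes level by level from the root, left to right within each level.
Level 0: 25
Level 1: 6, 11
Level 2: 5, 39, 15
Level 3: 30, 22, 34, 29
Level 4: 14, 10, 3, 19
Level 5: 35
Level 6: 36

25, 6, 11, 5, 39, 15, 30, 22, 34, 29, 14, 10, 3, 19, 35, 36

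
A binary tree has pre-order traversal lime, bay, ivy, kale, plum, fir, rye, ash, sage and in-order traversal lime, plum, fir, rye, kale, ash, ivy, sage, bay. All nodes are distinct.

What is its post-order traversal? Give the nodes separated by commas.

rye, fir, plum, ash, kale, sage, ivy, bay, lime

The first element of pre-order is the root; it splits in-order into left and right subtrees.
Root lime: left subtree has 0 nodes { }, right has 8 {plum, fir, rye, kale, ash, ivy, sage, bay}.
  Root bay: left subtree has 7 nodes {plum, fir, rye, kale, ash, ivy, sage}, right has 0 { }.
    Root ivy: left subtree has 5 nodes {plum, fir, rye, kale, ash}, right has 1 {sage}.
      Root kale: left subtree has 3 nodes {plum, fir, rye}, right has 1 {ash}.
        Root plum: left subtree has 0 nodes { }, right has 2 {fir, rye}.
          Root fir: left subtree has 0 nodes { }, right has 1 {rye}.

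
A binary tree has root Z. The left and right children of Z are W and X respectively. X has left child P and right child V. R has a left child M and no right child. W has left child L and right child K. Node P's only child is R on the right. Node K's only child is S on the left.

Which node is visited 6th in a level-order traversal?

Level-order visits nodes level by level from the root, left to right within each level.
Level 0: Z
Level 1: W, X
Level 2: L, K, P, V
Level 3: S, R
Level 4: M
Full level-order sequence: Z, W, X, L, K, P, V, S, R, M.

P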